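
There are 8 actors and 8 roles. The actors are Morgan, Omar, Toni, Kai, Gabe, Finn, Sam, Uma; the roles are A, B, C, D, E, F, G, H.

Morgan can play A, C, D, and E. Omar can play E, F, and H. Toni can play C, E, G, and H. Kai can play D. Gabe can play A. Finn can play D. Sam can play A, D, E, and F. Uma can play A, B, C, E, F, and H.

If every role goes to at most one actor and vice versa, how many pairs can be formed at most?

For example, pair Morgan-C, Omar-H, Toni-G, Kai-D, Gabe-A, Sam-F, Uma-E.
The set {Kai, Finn} has only 1 neighbour ({D}), so by Hall's theorem at most 7 of the 8 actors can be matched.

7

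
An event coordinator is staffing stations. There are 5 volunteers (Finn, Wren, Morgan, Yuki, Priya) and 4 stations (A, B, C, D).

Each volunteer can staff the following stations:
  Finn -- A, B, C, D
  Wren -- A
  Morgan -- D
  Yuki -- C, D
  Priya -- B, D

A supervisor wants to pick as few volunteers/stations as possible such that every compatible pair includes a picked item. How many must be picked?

4

{A, B, C, D} is a vertex cover of size 4: every edge has an endpoint in this set.
No smaller cover exists because Finn–B, Wren–A, Morgan–D, Yuki–C is a matching of size 4, and a cover must include an endpoint of each of these disjoint edges (König's theorem).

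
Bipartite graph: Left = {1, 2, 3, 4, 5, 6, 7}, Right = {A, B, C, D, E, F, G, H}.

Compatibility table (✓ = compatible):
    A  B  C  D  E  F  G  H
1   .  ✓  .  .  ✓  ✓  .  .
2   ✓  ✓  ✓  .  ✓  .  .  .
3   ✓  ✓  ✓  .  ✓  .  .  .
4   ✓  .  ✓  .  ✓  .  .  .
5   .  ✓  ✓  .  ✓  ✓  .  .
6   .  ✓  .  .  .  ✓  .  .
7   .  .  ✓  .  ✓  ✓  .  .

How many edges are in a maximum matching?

A valid assignment of size 5: 1-F, 2-E, 3-A, 4-C, 5-B.
The set {1, 2, 3, 4, 5, 6, 7} has only 5 neighbours ({A, B, C, E, F}), so by Hall's theorem at most 5 of the 7 left vertices can be matched.

5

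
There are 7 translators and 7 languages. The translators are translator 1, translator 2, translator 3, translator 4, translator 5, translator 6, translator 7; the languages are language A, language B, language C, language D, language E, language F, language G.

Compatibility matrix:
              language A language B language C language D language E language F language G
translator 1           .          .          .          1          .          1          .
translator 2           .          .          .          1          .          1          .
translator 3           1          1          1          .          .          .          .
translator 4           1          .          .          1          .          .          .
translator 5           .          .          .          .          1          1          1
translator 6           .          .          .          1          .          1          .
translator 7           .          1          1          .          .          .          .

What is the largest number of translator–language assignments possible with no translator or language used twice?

A valid assignment of size 6: translator 1-language D, translator 2-language F, translator 3-language C, translator 4-language A, translator 5-language G, translator 7-language B.
The set {translator 1, translator 2, translator 6} has only 2 neighbours ({language D, language F}), so by Hall's theorem at most 6 of the 7 translators can be matched.

6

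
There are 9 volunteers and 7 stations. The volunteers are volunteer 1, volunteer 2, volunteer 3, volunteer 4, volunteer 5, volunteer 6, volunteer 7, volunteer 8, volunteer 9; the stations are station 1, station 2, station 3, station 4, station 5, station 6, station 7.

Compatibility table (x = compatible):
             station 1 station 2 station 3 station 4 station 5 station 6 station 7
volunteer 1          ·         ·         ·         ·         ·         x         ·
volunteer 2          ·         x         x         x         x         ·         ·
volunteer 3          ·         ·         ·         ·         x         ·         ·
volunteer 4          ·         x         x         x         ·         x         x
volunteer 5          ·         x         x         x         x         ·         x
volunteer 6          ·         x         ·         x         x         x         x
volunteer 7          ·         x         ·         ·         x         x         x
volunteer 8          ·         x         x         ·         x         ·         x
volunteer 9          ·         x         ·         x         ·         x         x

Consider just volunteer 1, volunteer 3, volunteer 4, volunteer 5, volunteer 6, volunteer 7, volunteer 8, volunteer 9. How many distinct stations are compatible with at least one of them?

The union of neighbours of {volunteer 1, volunteer 3, volunteer 4, volunteer 5, volunteer 6, volunteer 7, volunteer 8, volunteer 9} is {station 2, station 3, station 4, station 5, station 6, station 7}, which has 6 elements.
Since |N(S)| = 6 < |S| = 8, Hall's condition fails for this subset.

6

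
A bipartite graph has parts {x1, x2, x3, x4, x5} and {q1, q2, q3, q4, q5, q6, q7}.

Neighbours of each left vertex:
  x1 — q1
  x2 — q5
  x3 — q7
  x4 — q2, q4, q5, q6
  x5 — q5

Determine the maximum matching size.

4

One maximum matching: x1-q1, x2-q5, x3-q7, x4-q6.
The set {x2, x5} has only 1 neighbour ({q5}), so by Hall's theorem at most 4 of the 5 left vertices can be matched.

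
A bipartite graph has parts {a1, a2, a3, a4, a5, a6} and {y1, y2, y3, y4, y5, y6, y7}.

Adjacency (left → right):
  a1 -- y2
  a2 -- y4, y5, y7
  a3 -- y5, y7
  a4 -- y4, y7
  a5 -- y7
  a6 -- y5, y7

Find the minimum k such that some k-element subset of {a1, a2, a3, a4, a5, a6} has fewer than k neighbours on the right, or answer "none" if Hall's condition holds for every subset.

Take S = {a3, a5, a6}. Its neighbourhood is {y5, y7}, so |N(S)| = 2 < |S| = 3.
Every subset of size less than 3 has at least as many neighbours as members, so 3 is the minimum.

3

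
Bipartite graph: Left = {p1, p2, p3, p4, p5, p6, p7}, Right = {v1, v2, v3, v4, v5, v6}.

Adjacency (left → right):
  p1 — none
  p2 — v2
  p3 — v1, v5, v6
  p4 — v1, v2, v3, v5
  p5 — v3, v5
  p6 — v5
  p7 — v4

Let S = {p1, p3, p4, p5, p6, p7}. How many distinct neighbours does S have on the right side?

The union of neighbours of {p1, p3, p4, p5, p6, p7} is {v1, v2, v3, v4, v5, v6}, which has 6 elements.
Since |N(S)| = 6 ≥ |S| = 6, Hall's condition holds for this subset.

6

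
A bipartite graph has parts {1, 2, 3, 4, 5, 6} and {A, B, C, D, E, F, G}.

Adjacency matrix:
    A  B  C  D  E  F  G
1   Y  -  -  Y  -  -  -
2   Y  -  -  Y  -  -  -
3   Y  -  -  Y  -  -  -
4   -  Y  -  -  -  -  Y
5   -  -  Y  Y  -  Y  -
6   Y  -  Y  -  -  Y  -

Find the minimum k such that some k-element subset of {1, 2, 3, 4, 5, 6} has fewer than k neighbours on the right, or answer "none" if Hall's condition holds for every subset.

Take S = {1, 2, 3}. Its neighbourhood is {A, D}, so |N(S)| = 2 < |S| = 3.
Every subset of size less than 3 has at least as many neighbours as members, so 3 is the minimum.

3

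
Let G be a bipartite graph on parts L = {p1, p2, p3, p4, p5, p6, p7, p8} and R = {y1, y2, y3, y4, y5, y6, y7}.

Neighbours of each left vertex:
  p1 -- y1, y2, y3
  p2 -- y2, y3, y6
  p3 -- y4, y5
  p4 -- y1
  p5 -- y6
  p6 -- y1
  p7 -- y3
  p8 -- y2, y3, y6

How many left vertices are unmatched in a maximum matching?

A valid assignment of size 5: p1→y3, p2→y2, p3→y4, p4→y1, p5→y6.
The set {p1, p2, p4, p5, p6, p7, p8} has only 4 neighbours ({y1, y2, y3, y6}), so by Hall's theorem at most 5 of the 8 left vertices can be matched.
That matches 5 of the 8, leaving 3 unmatched; no matching can do better.

3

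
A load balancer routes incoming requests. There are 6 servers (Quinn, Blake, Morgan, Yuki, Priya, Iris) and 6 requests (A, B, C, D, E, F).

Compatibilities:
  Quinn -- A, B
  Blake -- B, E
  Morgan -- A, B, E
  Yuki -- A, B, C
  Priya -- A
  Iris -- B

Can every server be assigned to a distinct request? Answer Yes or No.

The set {Quinn, Blake, Morgan, Priya, Iris} has only 3 neighbours ({A, B, E}), so by Hall's theorem at most 4 of the 6 servers can be matched.
Hence no matching covers every server.

No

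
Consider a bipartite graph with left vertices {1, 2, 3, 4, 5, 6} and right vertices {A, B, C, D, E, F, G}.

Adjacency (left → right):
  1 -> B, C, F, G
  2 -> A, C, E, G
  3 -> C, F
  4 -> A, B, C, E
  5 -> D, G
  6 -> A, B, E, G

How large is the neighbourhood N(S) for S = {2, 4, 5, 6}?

The union of neighbours of {2, 4, 5, 6} is {A, B, C, D, E, G}, which has 6 elements.
Since |N(S)| = 6 ≥ |S| = 4, Hall's condition holds for this subset.

6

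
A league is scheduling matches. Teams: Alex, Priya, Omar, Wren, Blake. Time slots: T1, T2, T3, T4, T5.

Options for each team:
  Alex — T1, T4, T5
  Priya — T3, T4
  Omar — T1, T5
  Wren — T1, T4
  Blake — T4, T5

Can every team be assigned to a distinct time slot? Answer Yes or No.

No

The set {Alex, Omar, Wren, Blake} has only 3 neighbours ({T1, T4, T5}), so by Hall's theorem at most 4 of the 5 teams can be matched.
Hence no matching covers every team.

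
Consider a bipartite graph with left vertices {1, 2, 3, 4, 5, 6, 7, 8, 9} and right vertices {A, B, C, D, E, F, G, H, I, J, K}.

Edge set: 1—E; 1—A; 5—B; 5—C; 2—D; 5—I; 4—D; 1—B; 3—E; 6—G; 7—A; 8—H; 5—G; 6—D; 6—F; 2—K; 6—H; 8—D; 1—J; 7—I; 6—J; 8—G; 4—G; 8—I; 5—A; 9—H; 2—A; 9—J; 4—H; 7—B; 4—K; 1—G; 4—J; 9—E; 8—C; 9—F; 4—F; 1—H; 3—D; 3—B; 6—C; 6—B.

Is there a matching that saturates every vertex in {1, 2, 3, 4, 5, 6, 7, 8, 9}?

Yes

A valid assignment of size 9: 1-G, 2-K, 3-B, 4-F, 5-A, 6-J, 7-I, 8-D, 9-H.
All 9 left vertices are covered.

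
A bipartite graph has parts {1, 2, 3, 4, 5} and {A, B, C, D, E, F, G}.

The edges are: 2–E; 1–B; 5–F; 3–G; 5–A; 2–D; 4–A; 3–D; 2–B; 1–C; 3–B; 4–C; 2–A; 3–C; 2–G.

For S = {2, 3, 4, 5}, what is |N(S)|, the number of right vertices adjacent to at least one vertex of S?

7

The union of neighbours of {2, 3, 4, 5} is {A, B, C, D, E, F, G}, which has 7 elements.
Since |N(S)| = 7 ≥ |S| = 4, Hall's condition holds for this subset.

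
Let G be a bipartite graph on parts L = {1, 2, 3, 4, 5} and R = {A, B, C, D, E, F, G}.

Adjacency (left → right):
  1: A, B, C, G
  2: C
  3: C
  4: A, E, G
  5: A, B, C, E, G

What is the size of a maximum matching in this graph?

For example, pair 1→B, 2→C, 4→E, 5→G.
The set {2, 3} has only 1 neighbour ({C}), so by Hall's theorem at most 4 of the 5 left vertices can be matched.

4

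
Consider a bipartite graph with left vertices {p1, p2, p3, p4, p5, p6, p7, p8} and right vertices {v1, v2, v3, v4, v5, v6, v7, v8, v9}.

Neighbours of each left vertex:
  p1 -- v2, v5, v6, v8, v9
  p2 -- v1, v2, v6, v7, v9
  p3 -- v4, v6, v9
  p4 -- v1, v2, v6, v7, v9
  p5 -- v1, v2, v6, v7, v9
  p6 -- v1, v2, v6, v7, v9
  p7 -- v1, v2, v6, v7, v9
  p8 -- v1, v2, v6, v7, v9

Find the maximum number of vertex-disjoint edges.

7

One maximum matching: p1–v5, p2–v7, p3–v4, p4–v9, p5–v1, p6–v6, p7–v2.
The set {p2, p4, p5, p6, p7, p8} has only 5 neighbours ({v1, v2, v6, v7, v9}), so by Hall's theorem at most 7 of the 8 left vertices can be matched.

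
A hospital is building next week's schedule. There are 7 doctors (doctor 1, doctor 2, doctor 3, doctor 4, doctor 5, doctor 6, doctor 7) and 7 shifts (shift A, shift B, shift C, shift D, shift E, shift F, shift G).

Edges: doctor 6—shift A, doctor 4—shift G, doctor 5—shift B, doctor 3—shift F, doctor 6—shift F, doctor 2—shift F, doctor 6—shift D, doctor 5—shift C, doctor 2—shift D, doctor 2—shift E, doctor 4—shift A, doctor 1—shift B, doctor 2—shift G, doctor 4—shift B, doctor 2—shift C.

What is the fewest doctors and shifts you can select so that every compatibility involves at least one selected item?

A maximum matching has 6 edges (e.g. doctor 1–shift B, doctor 2–shift D, doctor 3–shift F, doctor 4–shift G, doctor 5–shift C, doctor 6–shift A).
By König's theorem the minimum vertex cover has the same size. One such cover is {doctor 1, doctor 2, doctor 3, doctor 4, doctor 5, doctor 6}.

6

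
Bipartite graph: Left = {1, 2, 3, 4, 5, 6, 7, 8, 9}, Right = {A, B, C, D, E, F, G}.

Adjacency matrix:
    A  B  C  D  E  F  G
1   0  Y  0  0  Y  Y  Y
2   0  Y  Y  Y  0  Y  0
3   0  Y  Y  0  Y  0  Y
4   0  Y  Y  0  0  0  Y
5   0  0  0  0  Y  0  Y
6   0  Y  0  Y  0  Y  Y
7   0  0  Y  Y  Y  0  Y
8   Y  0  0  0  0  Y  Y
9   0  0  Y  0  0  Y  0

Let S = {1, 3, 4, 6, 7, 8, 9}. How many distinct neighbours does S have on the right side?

7

The union of neighbours of {1, 3, 4, 6, 7, 8, 9} is {A, B, C, D, E, F, G}, which has 7 elements.
Since |N(S)| = 7 ≥ |S| = 7, Hall's condition holds for this subset.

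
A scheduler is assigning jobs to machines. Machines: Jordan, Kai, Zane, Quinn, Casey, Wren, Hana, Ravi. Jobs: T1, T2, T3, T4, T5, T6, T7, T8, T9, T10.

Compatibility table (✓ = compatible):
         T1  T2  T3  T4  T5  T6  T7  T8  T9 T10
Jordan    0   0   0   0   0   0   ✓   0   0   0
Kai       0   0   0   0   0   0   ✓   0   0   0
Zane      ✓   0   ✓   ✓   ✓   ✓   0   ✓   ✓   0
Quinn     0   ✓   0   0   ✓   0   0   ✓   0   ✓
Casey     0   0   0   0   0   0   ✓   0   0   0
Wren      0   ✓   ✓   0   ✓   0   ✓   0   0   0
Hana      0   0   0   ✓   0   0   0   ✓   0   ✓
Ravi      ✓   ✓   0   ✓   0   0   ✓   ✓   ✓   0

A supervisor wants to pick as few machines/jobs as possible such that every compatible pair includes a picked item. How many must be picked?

6

The 6 edges Jordan–T7, Zane–T5, Quinn–T8, Wren–T2, Hana–T10, Ravi–T4 form a matching, so any vertex cover needs at least 6 vertices (one per matched edge).
Conversely {Zane, Quinn, Wren, Hana, Ravi, T7} meets every edge and has exactly 6 vertices, so 6 is optimal.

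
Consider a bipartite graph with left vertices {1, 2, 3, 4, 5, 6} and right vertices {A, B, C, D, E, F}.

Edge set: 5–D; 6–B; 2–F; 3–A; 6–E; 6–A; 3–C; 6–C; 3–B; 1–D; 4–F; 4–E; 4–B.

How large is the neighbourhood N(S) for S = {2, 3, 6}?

5

The union of neighbours of {2, 3, 6} is {A, B, C, E, F}, which has 5 elements.
Since |N(S)| = 5 ≥ |S| = 3, Hall's condition holds for this subset.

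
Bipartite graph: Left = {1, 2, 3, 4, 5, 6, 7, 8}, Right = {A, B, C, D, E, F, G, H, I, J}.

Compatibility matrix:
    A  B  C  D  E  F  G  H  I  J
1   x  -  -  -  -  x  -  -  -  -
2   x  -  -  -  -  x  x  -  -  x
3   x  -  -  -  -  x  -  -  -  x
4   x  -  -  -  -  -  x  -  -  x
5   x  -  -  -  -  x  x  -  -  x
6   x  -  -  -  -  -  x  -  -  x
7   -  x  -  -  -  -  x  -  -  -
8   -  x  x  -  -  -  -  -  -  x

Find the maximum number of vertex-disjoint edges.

6

One maximum matching: 1–A, 2–G, 3–F, 4–J, 7–B, 8–C.
The set {1, 2, 3, 4, 5, 6} has only 4 neighbours ({A, F, G, J}), so by Hall's theorem at most 6 of the 8 left vertices can be matched.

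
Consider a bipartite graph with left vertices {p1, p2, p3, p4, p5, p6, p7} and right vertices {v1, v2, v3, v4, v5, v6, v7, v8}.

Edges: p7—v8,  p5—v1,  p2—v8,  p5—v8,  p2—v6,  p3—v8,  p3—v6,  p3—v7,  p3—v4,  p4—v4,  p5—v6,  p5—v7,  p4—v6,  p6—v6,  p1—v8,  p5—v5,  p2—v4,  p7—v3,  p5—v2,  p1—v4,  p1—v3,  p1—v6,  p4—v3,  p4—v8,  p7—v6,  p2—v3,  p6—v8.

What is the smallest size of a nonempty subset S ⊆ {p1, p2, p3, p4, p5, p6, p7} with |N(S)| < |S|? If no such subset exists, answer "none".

Take S = {p1, p2, p4, p6, p7}. Its neighbourhood is {v3, v4, v6, v8}, so |N(S)| = 4 < |S| = 5.
Every subset of size less than 5 has at least as many neighbours as members, so 5 is the minimum.

5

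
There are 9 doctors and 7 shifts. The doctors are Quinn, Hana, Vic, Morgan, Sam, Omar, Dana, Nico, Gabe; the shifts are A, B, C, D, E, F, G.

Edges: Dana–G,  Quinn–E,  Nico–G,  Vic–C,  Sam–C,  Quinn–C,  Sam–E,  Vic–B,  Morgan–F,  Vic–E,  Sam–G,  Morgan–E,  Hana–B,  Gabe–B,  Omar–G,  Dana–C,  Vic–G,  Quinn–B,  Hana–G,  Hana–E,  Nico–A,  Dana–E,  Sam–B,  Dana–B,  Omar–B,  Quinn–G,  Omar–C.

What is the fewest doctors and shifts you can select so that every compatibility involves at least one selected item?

{Morgan, Nico, B, C, E, G} is a vertex cover of size 6: every edge has an endpoint in this set.
No smaller cover exists because Quinn–G, Hana–E, Vic–C, Morgan–F, Sam–B, Nico–A is a matching of size 6, and a cover must include an endpoint of each of these disjoint edges (König's theorem).

6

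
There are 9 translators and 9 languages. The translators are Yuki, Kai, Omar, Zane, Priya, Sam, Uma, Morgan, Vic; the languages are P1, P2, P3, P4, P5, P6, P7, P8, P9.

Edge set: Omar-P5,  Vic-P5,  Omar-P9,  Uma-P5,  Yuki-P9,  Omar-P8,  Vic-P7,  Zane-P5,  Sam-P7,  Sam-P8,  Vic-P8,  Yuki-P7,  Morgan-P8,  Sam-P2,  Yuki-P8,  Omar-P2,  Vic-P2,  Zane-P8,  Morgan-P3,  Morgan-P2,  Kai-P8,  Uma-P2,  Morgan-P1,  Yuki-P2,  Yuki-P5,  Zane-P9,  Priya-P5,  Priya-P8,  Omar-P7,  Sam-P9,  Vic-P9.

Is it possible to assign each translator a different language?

No

The set {Yuki, Kai, Omar, Zane, Priya, Sam, Uma, Vic} has only 5 neighbours ({P2, P5, P7, P8, P9}), so by Hall's theorem at most 6 of the 9 translators can be matched.
Hence no matching covers every translator.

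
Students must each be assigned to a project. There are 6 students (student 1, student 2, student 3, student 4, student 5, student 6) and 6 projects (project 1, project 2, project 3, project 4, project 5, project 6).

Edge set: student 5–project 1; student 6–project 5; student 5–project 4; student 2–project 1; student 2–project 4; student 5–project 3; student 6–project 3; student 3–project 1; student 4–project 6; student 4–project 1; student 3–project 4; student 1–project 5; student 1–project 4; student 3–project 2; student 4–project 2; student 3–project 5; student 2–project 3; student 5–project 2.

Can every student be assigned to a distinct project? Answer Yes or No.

Yes

One maximum matching: student 1→project 5, student 2→project 1, student 3→project 2, student 4→project 6, student 5→project 4, student 6→project 3.
Every student is matched, so this is a perfect matching.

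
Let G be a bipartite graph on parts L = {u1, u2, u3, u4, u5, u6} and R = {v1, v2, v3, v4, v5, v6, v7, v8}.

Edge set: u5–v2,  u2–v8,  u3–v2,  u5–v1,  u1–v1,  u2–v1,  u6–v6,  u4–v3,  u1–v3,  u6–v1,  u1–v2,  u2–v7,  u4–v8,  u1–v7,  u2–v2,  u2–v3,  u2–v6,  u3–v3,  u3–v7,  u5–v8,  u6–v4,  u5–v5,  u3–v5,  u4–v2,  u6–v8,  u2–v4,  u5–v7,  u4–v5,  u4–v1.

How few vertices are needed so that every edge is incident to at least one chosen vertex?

6

A maximum matching has 6 edges (e.g. u1–v7, u2–v3, u3–v5, u4–v1, u5–v2, u6–v6).
By König's theorem the minimum vertex cover has the same size. One such cover is {u1, u2, u3, u4, u5, u6}.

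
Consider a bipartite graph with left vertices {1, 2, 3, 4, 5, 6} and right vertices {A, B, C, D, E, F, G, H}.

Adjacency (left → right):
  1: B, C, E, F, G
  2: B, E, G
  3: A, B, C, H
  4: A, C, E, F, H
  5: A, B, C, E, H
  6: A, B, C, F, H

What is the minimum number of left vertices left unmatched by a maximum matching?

0

One maximum matching: 1→G, 2→B, 3→C, 4→H, 5→E, 6→A.
All 6 left vertices are matched, so no larger matching exists.
That matches 6 of the 6, leaving 0 unmatched; no matching can do better.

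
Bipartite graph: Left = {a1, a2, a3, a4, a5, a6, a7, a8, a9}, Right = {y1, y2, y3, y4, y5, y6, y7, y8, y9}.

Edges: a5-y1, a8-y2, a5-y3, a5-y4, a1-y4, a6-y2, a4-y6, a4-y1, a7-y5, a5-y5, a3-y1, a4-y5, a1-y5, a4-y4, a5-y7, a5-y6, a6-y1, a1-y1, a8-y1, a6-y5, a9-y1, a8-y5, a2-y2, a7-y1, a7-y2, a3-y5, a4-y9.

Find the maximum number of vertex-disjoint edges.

6

For example, pair a1–y4, a2–y2, a3–y5, a4–y9, a5–y6, a6–y1.
The set {a2, a3, a6, a7, a8, a9} has only 3 neighbours ({y1, y2, y5}), so by Hall's theorem at most 6 of the 9 left vertices can be matched.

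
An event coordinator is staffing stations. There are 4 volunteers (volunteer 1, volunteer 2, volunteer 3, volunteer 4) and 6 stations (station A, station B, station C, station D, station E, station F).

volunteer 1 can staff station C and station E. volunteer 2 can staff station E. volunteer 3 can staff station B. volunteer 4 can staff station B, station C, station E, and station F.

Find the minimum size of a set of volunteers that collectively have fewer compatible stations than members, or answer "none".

none

A matching saturating every volunteer exists, for instance volunteer 1→station C, volunteer 2→station E, volunteer 3→station B, volunteer 4→station F.
By Hall's marriage theorem, this means |N(S)| ≥ |S| for every subset S, so no violating subset exists.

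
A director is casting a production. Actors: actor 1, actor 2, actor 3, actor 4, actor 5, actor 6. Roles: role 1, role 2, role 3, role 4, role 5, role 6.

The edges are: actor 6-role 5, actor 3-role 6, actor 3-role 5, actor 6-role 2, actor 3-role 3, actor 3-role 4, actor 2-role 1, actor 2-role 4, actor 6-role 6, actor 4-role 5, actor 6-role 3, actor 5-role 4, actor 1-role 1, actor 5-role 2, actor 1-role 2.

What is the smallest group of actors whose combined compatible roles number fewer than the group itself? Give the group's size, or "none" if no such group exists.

none

A matching saturating every actor exists, for instance actor 1→role 1, actor 2→role 4, actor 3→role 6, actor 4→role 5, actor 5→role 2, actor 6→role 3.
By Hall's marriage theorem, this means |N(S)| ≥ |S| for every subset S, so no violating subset exists.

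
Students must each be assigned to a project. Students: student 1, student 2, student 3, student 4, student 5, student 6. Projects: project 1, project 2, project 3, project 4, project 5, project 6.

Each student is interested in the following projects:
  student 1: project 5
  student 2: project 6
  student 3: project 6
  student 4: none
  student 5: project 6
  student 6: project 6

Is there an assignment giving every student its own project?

No

The set {student 2, student 3, student 4, student 5, student 6} has only 1 neighbour ({project 6}), so by Hall's theorem at most 2 of the 6 students can be matched.
Hence no matching covers every student.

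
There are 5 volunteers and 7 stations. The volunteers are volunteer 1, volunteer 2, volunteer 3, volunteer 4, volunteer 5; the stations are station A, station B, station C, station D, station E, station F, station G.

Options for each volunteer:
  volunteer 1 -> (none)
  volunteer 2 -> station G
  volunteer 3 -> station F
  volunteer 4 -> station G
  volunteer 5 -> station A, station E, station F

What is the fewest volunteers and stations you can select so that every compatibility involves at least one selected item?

The 3 edges volunteer 2–station G, volunteer 3–station F, volunteer 5–station A form a matching, so any vertex cover needs at least 3 vertices (one per matched edge).
Conversely {volunteer 3, volunteer 5, station G} meets every edge and has exactly 3 vertices, so 3 is optimal.

3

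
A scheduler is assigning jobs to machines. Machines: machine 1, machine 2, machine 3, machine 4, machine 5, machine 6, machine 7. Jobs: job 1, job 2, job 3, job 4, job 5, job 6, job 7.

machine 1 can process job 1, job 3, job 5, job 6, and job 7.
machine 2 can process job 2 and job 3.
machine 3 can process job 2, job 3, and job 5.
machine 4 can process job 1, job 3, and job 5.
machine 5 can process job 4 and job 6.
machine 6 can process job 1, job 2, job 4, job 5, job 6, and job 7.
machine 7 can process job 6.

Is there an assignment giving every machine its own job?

For example, pair machine 1→job 7, machine 2→job 3, machine 3→job 2, machine 4→job 1, machine 5→job 4, machine 6→job 5, machine 7→job 6.
Every machine is matched, so this is a perfect matching.

Yes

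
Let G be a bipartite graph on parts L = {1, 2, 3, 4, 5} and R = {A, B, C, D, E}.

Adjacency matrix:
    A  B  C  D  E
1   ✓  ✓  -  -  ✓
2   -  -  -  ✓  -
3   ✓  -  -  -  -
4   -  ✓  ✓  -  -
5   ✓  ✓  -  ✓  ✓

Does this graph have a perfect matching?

For example, pair 1–E, 2–D, 3–A, 4–C, 5–B.
Every left vertex is matched, so this is a perfect matching.

Yes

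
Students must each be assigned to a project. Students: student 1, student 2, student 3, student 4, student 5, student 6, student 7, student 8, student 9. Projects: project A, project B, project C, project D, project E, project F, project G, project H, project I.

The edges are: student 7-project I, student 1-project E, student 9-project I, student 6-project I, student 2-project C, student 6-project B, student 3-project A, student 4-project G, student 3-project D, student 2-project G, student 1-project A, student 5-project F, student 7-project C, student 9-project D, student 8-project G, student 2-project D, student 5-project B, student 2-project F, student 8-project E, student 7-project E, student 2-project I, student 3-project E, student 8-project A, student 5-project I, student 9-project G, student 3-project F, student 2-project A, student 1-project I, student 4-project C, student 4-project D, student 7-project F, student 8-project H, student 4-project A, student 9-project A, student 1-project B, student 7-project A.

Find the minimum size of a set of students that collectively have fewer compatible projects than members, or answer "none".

none

A matching saturating every student exists, for instance student 1→project E, student 2→project G, student 3→project D, student 4→project A, student 5→project F, student 6→project B, student 7→project C, student 8→project H, student 9→project I.
By Hall's marriage theorem, this means |N(S)| ≥ |S| for every subset S, so no violating subset exists.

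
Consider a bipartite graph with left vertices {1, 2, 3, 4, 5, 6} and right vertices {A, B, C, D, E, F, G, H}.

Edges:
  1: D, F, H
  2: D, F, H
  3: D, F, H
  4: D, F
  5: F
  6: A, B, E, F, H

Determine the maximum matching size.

One maximum matching: 1-H, 2-D, 3-F, 6-A.
The set {1, 2, 3, 4, 5} has only 3 neighbours ({D, F, H}), so by Hall's theorem at most 4 of the 6 left vertices can be matched.

4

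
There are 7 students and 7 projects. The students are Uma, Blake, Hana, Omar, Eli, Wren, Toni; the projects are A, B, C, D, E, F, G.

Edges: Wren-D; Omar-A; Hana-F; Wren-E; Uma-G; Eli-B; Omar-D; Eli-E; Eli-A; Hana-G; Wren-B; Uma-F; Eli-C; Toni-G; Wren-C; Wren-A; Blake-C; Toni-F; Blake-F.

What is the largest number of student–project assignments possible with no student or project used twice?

6

A valid assignment of size 6: Uma–G, Blake–C, Hana–F, Omar–D, Eli–B, Wren–A.
The set {Uma, Hana, Toni} has only 2 neighbours ({F, G}), so by Hall's theorem at most 6 of the 7 students can be matched.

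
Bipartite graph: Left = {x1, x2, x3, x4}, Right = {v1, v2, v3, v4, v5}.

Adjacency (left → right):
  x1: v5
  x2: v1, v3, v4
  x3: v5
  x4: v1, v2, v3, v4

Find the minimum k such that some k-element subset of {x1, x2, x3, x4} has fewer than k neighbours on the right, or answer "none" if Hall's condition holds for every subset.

Take S = {x1, x3}. Its neighbourhood is {v5}, so |N(S)| = 1 < |S| = 2.
No single vertex violates Hall's condition since each has at least one neighbour, so 2 is the minimum.

2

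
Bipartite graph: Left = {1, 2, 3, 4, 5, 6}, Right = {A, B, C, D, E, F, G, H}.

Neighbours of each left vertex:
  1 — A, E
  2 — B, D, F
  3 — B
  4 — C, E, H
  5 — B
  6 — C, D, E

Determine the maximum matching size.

5

One maximum matching: 1–A, 2–F, 3–B, 4–C, 6–E.
The set {3, 5} has only 1 neighbour ({B}), so by Hall's theorem at most 5 of the 6 left vertices can be matched.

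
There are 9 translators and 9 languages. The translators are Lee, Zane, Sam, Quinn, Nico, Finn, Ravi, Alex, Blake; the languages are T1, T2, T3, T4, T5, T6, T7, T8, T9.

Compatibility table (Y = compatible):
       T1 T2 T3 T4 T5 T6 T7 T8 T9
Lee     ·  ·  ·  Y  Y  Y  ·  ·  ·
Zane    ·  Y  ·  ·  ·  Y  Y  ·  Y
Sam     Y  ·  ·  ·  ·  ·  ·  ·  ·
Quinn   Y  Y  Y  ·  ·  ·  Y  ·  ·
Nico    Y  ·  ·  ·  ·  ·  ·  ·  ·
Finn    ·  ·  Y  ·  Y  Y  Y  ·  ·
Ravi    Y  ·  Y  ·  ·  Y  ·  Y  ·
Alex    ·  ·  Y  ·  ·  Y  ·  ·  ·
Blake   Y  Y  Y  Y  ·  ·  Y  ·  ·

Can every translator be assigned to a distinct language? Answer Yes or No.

The set {Sam, Nico} has only 1 neighbour ({T1}), so by Hall's theorem at most 8 of the 9 translators can be matched.
Hence no matching covers every translator.

No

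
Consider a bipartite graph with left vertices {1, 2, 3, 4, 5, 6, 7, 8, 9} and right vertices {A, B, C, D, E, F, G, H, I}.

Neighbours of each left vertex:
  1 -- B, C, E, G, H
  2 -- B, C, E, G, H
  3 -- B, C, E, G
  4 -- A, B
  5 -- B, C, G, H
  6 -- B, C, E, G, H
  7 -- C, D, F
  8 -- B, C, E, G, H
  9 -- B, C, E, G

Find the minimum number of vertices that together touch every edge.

{4, 7, B, C, E, G, H} is a vertex cover of size 7: every edge has an endpoint in this set.
No smaller cover exists because 1–E, 2–H, 3–B, 4–A, 5–C, 6–G, 7–F is a matching of size 7, and a cover must include an endpoint of each of these disjoint edges (König's theorem).

7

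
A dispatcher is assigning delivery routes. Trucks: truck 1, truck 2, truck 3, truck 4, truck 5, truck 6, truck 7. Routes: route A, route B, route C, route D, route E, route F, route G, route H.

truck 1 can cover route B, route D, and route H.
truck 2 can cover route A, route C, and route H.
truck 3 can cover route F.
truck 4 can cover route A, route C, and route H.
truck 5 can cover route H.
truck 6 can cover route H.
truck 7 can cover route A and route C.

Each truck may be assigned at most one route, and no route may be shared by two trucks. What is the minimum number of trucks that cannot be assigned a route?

A valid assignment of size 5: truck 1–route B, truck 2–route A, truck 3–route F, truck 4–route C, truck 5–route H.
The set {truck 2, truck 4, truck 5, truck 6, truck 7} has only 3 neighbours ({route A, route C, route H}), so by Hall's theorem at most 5 of the 7 trucks can be matched.
That matches 5 of the 7, leaving 2 unmatched; no matching can do better.

2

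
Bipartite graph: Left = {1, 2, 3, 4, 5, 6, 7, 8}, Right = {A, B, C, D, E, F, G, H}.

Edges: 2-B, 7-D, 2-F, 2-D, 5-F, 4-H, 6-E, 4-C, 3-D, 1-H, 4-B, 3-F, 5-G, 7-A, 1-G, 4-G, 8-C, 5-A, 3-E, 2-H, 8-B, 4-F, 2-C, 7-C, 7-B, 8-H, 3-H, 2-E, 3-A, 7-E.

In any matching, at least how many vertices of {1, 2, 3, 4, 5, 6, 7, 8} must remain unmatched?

0

A valid assignment of size 8: 1–G, 2–H, 3–A, 4–C, 5–F, 6–E, 7–D, 8–B.
All 8 left vertices are matched, so no larger matching exists.
That matches 8 of the 8, leaving 0 unmatched; no matching can do better.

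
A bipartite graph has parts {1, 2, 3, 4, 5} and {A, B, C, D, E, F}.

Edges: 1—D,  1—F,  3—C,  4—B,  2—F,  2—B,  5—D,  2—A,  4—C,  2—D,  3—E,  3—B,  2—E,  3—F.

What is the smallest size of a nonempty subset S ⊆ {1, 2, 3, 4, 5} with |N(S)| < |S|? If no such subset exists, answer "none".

A matching saturating every left vertex exists, for instance 1→F, 2→A, 3→E, 4→B, 5→D.
By Hall's marriage theorem, this means |N(S)| ≥ |S| for every subset S, so no violating subset exists.

none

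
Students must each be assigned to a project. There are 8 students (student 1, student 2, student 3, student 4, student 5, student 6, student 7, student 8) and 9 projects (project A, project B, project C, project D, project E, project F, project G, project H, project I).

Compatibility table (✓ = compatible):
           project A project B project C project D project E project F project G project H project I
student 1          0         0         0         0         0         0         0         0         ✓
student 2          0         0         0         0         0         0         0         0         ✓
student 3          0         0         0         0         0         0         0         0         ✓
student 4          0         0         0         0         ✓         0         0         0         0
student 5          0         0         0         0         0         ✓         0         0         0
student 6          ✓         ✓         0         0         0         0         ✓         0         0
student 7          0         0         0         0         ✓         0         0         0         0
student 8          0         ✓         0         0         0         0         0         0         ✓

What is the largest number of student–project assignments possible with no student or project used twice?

5

A valid assignment of size 5: student 1-project I, student 4-project E, student 5-project F, student 6-project A, student 8-project B.
The set {student 1, student 2, student 3, student 4, student 7} has only 2 neighbours ({project E, project I}), so by Hall's theorem at most 5 of the 8 students can be matched.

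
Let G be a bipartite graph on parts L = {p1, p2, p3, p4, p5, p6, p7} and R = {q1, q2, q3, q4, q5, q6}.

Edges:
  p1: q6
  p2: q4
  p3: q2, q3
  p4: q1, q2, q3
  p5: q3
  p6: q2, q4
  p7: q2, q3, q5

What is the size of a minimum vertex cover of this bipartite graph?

6

A maximum matching has 6 edges (e.g. p1–q6, p2–q4, p3–q2, p4–q1, p5–q3, p7–q5).
By König's theorem the minimum vertex cover has the same size. One such cover is {p1, p4, p7, q2, q3, q4}.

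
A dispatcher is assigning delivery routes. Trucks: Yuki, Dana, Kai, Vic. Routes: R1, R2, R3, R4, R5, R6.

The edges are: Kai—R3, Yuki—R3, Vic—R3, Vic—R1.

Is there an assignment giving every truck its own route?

No

The set {Yuki, Dana, Kai} has only 1 neighbour ({R3}), so by Hall's theorem at most 2 of the 4 trucks can be matched.
Hence no matching covers every truck.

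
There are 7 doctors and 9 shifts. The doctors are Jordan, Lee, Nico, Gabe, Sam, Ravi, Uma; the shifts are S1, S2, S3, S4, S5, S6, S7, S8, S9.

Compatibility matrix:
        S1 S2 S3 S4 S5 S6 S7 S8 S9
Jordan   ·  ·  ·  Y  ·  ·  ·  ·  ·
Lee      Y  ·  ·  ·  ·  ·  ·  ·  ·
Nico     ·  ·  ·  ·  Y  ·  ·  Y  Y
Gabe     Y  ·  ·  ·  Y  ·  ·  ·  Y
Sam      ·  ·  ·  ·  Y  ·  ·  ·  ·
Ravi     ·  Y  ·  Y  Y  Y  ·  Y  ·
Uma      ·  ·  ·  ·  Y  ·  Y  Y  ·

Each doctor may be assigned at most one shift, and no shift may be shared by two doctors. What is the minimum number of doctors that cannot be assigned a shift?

One maximum matching: Jordan→S4, Lee→S1, Nico→S8, Gabe→S9, Sam→S5, Ravi→S2, Uma→S7.
This saturates every doctor, so 7 is the maximum.
That matches 7 of the 7, leaving 0 unmatched; no matching can do better.

0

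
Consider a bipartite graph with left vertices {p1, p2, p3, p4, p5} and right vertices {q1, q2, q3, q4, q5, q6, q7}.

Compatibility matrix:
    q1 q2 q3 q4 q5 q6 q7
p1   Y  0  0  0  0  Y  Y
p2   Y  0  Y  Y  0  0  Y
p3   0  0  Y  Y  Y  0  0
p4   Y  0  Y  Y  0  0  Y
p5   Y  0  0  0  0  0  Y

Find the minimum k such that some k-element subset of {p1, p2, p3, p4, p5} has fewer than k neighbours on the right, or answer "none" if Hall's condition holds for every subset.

none

A matching saturating every left vertex exists, for instance p1→q6, p2→q4, p3→q5, p4→q3, p5→q7.
By Hall's marriage theorem, this means |N(S)| ≥ |S| for every subset S, so no violating subset exists.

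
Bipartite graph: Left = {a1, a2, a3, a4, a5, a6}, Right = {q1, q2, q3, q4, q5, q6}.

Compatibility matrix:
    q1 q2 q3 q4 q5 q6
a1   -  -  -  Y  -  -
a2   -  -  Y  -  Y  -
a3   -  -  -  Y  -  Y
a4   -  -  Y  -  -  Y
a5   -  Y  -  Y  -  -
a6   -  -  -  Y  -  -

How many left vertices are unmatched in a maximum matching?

1

One maximum matching: a1–q4, a2–q5, a3–q6, a4–q3, a5–q2.
The set {a1, a6} has only 1 neighbour ({q4}), so by Hall's theorem at most 5 of the 6 left vertices can be matched.
That matches 5 of the 6, leaving 1 unmatched; no matching can do better.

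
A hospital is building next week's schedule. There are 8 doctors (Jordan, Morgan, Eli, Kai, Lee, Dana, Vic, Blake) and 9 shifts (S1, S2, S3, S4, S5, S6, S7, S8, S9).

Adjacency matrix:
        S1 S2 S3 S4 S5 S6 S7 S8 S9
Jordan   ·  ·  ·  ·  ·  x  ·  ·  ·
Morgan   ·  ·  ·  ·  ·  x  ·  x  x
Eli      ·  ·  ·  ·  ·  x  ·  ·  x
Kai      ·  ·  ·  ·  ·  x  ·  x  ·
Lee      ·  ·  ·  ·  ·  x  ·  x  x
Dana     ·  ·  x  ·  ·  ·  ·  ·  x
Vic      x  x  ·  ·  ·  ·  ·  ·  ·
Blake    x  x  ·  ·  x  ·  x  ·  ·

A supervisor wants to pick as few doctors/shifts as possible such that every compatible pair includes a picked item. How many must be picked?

The 6 edges Jordan–S6, Morgan–S8, Eli–S9, Dana–S3, Vic–S1, Blake–S2 form a matching, so any vertex cover needs at least 6 vertices (one per matched edge).
Conversely {Dana, Vic, Blake, S6, S8, S9} meets every edge and has exactly 6 vertices, so 6 is optimal.

6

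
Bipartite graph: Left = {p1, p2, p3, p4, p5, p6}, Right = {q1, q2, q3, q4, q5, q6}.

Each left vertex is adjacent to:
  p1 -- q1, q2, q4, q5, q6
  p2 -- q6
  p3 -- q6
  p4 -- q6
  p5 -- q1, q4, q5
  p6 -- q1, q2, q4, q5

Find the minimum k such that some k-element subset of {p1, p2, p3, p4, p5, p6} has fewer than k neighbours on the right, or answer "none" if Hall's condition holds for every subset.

Take S = {p2, p3}. Its neighbourhood is {q6}, so |N(S)| = 1 < |S| = 2.
No single vertex violates Hall's condition since each has at least one neighbour, so 2 is the minimum.

2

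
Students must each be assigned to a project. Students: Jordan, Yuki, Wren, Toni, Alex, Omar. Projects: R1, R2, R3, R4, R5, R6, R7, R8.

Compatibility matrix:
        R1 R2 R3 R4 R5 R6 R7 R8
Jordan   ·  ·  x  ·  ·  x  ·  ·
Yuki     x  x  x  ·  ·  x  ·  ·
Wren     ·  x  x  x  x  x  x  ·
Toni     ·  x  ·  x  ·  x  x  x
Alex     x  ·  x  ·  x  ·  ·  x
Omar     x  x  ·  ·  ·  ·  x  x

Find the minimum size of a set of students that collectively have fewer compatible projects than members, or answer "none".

none

A matching saturating every student exists, for instance Jordan→R3, Yuki→R1, Wren→R2, Toni→R6, Alex→R8, Omar→R7.
By Hall's marriage theorem, this means |N(S)| ≥ |S| for every subset S, so no violating subset exists.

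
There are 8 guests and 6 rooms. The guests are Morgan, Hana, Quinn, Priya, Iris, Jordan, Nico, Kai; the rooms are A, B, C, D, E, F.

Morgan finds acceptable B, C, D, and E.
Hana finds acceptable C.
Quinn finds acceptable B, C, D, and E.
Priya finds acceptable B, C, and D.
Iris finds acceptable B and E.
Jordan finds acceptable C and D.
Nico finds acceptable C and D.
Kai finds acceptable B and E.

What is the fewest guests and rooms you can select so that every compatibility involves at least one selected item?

4

{B, C, D, E} is a vertex cover of size 4: every edge has an endpoint in this set.
No smaller cover exists because Morgan–D, Hana–C, Quinn–E, Priya–B is a matching of size 4, and a cover must include an endpoint of each of these disjoint edges (König's theorem).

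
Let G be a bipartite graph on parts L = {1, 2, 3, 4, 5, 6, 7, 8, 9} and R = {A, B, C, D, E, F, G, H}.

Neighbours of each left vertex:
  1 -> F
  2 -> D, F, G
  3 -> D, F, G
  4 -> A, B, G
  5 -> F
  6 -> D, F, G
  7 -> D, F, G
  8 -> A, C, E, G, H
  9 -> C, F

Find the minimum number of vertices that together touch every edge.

6

A maximum matching has 6 edges (e.g. 1–F, 2–G, 3–D, 4–B, 8–A, 9–C).
By König's theorem the minimum vertex cover has the same size. One such cover is {4, 8, 9, D, F, G}.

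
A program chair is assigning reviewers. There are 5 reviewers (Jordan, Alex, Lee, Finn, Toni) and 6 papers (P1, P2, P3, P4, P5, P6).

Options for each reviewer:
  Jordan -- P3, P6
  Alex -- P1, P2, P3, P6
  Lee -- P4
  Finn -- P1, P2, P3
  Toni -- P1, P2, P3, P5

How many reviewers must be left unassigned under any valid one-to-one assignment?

0

A valid assignment of size 5: Jordan→P6, Alex→P2, Lee→P4, Finn→P3, Toni→P1.
This saturates every reviewer, so 5 is the maximum.
That matches 5 of the 5, leaving 0 unmatched; no matching can do better.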